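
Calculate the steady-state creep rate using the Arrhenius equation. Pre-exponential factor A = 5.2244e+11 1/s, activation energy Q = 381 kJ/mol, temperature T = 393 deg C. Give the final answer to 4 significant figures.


rate = A * exp(-Q / (R*T))
T = 393 + 273.15 = 666.15 K
rate = 5.2244e+11 * exp(-381e3 / (8.314 * 666.15))
rate = 6.946e-19 1/s


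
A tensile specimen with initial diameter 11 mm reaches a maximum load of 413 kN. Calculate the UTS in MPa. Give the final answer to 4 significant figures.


A0 = pi*(d/2)^2 = pi*(11/2)^2 = 95.0332 mm^2
UTS = F_max / A0 = 413*1000 / 95.0332
UTS = 4346 MPa


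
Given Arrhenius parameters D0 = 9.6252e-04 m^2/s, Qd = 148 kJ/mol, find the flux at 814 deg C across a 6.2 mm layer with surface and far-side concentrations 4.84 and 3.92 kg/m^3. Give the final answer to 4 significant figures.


Step 1: D = D0 * exp(-Qd/(R*T))
T = 814 + 273.15 = 1087.15 K
D = 9.6252e-04 * exp(-148e3 / (8.314 * 1087.15)) = 7.44989e-11 m^2/s
Step 2: J = D * (C1 - C2) / dx
J = 7.44989e-11 * (4.84 - 3.92) / 6.2e-03
J = 1.105e-08 kg/(m^2*s)


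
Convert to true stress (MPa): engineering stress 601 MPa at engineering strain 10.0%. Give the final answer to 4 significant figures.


sigma_true = sigma_eng * (1 + epsilon_eng)
sigma_true = 601 * (1 + 0.1)
sigma_true = 661.1 MPa


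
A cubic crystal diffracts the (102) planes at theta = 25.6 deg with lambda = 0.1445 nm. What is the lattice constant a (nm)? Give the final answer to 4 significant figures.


d = lambda / (2*sin(theta))
d = 0.1445 / (2*sin(25.6 deg))
d = 0.167212 nm
a = d * sqrt(h^2+k^2+l^2) = 0.167212 * sqrt(5)
a = 0.3739 nm


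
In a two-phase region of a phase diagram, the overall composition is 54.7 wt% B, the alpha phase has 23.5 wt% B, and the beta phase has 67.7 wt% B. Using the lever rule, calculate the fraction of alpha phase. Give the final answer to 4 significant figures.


f_alpha = (C_beta - C0) / (C_beta - C_alpha)
f_alpha = (67.7 - 54.7) / (67.7 - 23.5)
f_alpha = 0.2941


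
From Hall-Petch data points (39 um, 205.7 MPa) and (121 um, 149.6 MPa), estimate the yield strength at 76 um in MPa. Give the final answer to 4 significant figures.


sigma_y = sigma0 + k / sqrt(d)
1/sqrt(d1) = 1/sqrt(3.9e-05) = 160.128;  1/sqrt(d2) = 90.9091
k = (sigma1 - sigma2) / (1/sqrt(d1) - 1/sqrt(d2)) = (205.7 - 149.6) / (160.128 - 90.9091) = 0.81047 MPa*m^0.5
sigma0 = sigma1 - k/sqrt(d1) = 205.7 - 0.81047*160.128 = 75.9209 MPa
sigma_y(d3) = 75.9209 + 0.81047 / sqrt(7.6e-05) = 168.9 MPa


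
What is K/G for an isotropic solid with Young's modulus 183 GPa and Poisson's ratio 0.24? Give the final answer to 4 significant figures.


G = E / (2*(1+nu))
G = 183 / (2*(1+0.24)) = 73.7903 GPa
K = E / (3*(1-2*nu))
K = 183 / (3*(1-2*0.24)) = 117.308 GPa
K/G = 117.308 / 73.7903 = 1.59


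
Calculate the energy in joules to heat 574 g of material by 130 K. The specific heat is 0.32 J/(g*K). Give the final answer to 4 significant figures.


Q = m * cp * dT
Q = 574 * 0.32 * 130
Q = 23880 J


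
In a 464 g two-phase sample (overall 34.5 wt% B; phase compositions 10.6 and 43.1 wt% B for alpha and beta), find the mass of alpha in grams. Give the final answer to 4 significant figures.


f_alpha = (C_beta - C0) / (C_beta - C_alpha)
f_alpha = (43.1 - 34.5) / (43.1 - 10.6) = 0.264615
m_alpha = f_alpha * m_total = 0.264615 * 464 = 122.8 g


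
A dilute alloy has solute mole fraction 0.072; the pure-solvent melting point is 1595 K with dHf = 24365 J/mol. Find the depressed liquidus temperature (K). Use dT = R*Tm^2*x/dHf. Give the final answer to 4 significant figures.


dT = R*Tm^2*x / dHf
dT = 8.314 * 1595^2 * 0.072 / 24365
dT = 62.5025 K
T_new = 1595 - 62.5025 = 1532 K


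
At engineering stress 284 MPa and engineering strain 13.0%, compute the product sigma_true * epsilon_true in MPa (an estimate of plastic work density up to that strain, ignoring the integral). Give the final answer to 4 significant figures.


sigma_true = sigma_eng * (1 + epsilon_eng)
sigma_true = 284 * (1 + 0.13) = 320.92 MPa
epsilon_true = ln(1 + epsilon_eng)
epsilon_true = ln(1 + 0.13) = 0.122218
sigma_true * epsilon_true = 320.92 * 0.122218 = 39.22 MPa


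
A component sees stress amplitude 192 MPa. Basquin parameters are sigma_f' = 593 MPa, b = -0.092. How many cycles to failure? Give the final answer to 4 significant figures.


sigma_a = sigma_f' * (2*Nf)^b
2*Nf = (sigma_a / sigma_f')^(1/b)
2*Nf = (192 / 593)^(1/-0.092)
2*Nf = 210575
Nf = 105300 cycles


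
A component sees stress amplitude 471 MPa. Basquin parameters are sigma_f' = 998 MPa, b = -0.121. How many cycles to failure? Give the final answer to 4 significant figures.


sigma_a = sigma_f' * (2*Nf)^b
2*Nf = (sigma_a / sigma_f')^(1/b)
2*Nf = (471 / 998)^(1/-0.121)
2*Nf = 495.588
Nf = 247.8 cycles


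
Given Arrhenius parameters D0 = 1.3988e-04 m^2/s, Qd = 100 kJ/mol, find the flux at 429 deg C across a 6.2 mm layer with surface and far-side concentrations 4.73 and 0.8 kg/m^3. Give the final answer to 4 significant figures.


Step 1: D = D0 * exp(-Qd/(R*T))
T = 429 + 273.15 = 702.15 K
D = 1.3988e-04 * exp(-100e3 / (8.314 * 702.15)) = 5.08446e-12 m^2/s
Step 2: J = D * (C1 - C2) / dx
J = 5.08446e-12 * (4.73 - 0.8) / 6.2e-03
J = 3.223e-09 kg/(m^2*s)


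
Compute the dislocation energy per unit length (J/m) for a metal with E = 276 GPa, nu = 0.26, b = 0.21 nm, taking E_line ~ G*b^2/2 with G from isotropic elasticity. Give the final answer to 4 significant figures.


Step 1: G = E / (2*(1+nu))
G = 276 / (2*(1+0.26)) = 109.524 GPa = 1.09524e+11 Pa
Step 2: E_line = G*b^2/2
b = 0.21 nm = 2.1e-10 m
E_line = 0.5 * 1.09524e+11 * (2.1e-10)^2 = 2.415e-09 J/m


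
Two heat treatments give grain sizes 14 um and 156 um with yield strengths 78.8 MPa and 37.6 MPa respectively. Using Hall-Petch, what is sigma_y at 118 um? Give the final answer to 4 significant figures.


sigma_y = sigma0 + k / sqrt(d)
1/sqrt(d1) = 1/sqrt(1.4e-05) = 267.261;  1/sqrt(d2) = 80.0641
k = (sigma1 - sigma2) / (1/sqrt(d1) - 1/sqrt(d2)) = (78.8 - 37.6) / (267.261 - 80.0641) = 0.220089 MPa*m^0.5
sigma0 = sigma1 - k/sqrt(d1) = 78.8 - 0.220089*267.261 = 19.9788 MPa
sigma_y(d3) = 19.9788 + 0.220089 / sqrt(1.18e-04) = 40.24 MPa


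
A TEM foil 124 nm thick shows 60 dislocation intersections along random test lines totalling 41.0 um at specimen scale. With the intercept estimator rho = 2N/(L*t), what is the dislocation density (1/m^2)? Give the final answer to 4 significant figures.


rho = 2N / (L * t)
L = 41.0 um = 4.1e-05 m, t = 124 nm = 1.24e-07 m
rho = 2 * 60 / (4.1e-05 * 1.24e-07)
rho = 2.36e+13 1/m^2


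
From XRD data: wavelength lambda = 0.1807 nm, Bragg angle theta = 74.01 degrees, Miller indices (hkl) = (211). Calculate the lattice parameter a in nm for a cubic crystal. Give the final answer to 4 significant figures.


d = lambda / (2*sin(theta))
d = 0.1807 / (2*sin(74.01 deg))
d = 0.0939864 nm
a = d * sqrt(h^2+k^2+l^2) = 0.0939864 * sqrt(6)
a = 0.2302 nm


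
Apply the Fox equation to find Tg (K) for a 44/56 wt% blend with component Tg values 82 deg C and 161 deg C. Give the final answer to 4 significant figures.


1/Tg = w1/Tg1 + w2/Tg2 (in Kelvin)
Tg1 = 355.15 K, Tg2 = 434.15 K
1/Tg = 0.44/355.15 + 0.56/434.15
Tg = 395.4 K


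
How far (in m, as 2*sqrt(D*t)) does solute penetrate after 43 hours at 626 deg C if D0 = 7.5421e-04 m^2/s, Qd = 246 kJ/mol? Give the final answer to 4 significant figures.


Step 1: D = D0 * exp(-Qd/(R*T))
T = 899.15 K
D = 7.5421e-04 * exp(-246e3 / (8.314 * 899.15)) = 3.85488e-18 m^2/s
Step 2: L = 2*sqrt(D*t)
t = 43 h = 154800 s
L = 2*sqrt(3.85488e-18 * 154800) = 1.545e-06 m


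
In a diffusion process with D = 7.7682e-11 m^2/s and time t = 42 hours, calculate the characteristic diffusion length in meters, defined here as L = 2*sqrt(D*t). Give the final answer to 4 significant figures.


t = 42 hr = 151200 s
Diffusion length = 2*sqrt(D*t)
= 2*sqrt(7.7682e-11 * 151200)
= 6.854e-03 m


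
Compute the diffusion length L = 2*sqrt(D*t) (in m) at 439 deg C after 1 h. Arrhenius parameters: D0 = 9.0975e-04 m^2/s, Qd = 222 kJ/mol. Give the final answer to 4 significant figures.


Step 1: D = D0 * exp(-Qd/(R*T))
T = 712.15 K
D = 9.0975e-04 * exp(-222e3 / (8.314 * 712.15)) = 4.73283e-20 m^2/s
Step 2: L = 2*sqrt(D*t)
t = 1 h = 3600 s
L = 2*sqrt(4.73283e-20 * 3600) = 2.611e-08 m


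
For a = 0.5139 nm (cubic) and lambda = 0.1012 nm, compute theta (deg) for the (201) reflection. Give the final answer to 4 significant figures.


d = a / sqrt(h^2+k^2+l^2)
d = 0.5139 / sqrt(5) = 0.229823 nm
lambda = 2*d*sin(theta)  =>  sin(theta) = lambda / (2*d)
sin(theta) = 0.1012 / (2 * 0.229823) = 0.220169
theta = 12.72 deg


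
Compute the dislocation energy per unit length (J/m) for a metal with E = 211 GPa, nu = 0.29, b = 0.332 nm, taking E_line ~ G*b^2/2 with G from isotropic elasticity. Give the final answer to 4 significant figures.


Step 1: G = E / (2*(1+nu))
G = 211 / (2*(1+0.29)) = 81.7829 GPa = 8.17829e+10 Pa
Step 2: E_line = G*b^2/2
b = 0.332 nm = 3.32e-10 m
E_line = 0.5 * 8.17829e+10 * (3.32e-10)^2 = 4.507e-09 J/m


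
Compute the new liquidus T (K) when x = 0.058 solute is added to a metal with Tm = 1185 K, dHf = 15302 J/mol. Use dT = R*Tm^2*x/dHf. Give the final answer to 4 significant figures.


dT = R*Tm^2*x / dHf
dT = 8.314 * 1185^2 * 0.058 / 15302
dT = 44.2513 K
T_new = 1185 - 44.2513 = 1141 K


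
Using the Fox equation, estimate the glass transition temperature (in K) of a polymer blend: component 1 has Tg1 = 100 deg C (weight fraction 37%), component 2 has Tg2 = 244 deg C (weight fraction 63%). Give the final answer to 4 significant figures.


1/Tg = w1/Tg1 + w2/Tg2 (in Kelvin)
Tg1 = 373.15 K, Tg2 = 517.15 K
1/Tg = 0.37/373.15 + 0.63/517.15
Tg = 452.5 K


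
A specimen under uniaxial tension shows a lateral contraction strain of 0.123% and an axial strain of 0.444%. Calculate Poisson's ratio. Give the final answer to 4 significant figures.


nu = -epsilon_lat / epsilon_axial
Lateral strain is contraction (negative), so using magnitudes:
nu = 0.123 / 0.444
nu = 0.277


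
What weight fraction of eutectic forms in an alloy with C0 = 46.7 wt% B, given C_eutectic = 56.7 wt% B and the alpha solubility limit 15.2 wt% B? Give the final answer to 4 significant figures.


f_primary = (C_e - C0) / (C_e - C_alpha_max)
f_primary = (56.7 - 46.7) / (56.7 - 15.2)
f_primary = 0.240964
f_eutectic = 1 - 0.240964 = 0.759


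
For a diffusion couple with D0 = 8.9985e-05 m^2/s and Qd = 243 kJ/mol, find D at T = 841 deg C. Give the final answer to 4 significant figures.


D = D0 * exp(-Qd / (R*T))
T = 1114.15 K
D = 8.9985e-05 * exp(-243e3 / (8.314 * 1114.15))
D = 3.641e-16 m^2/s


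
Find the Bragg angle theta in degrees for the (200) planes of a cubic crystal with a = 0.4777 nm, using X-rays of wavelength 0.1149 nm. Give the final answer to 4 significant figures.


d = a / sqrt(h^2+k^2+l^2)
d = 0.4777 / sqrt(4) = 0.23885 nm
lambda = 2*d*sin(theta)  =>  sin(theta) = lambda / (2*d)
sin(theta) = 0.1149 / (2 * 0.23885) = 0.240528
theta = 13.92 deg


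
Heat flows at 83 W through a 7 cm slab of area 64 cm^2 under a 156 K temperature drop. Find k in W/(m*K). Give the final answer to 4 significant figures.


k = Q*L / (A*dT)
L = 0.07 m, A = 6.4e-03 m^2
k = 83 * 0.07 / (6.4e-03 * 156)
k = 5.819 W/(m*K)


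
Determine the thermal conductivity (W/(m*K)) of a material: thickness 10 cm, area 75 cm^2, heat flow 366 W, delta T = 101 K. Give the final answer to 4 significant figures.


k = Q*L / (A*dT)
L = 0.1 m, A = 7.5e-03 m^2
k = 366 * 0.1 / (7.5e-03 * 101)
k = 48.32 W/(m*K)


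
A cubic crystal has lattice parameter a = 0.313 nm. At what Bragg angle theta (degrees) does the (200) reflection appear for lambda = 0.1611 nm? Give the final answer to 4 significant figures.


d = a / sqrt(h^2+k^2+l^2)
d = 0.313 / sqrt(4) = 0.1565 nm
lambda = 2*d*sin(theta)  =>  sin(theta) = lambda / (2*d)
sin(theta) = 0.1611 / (2 * 0.1565) = 0.514696
theta = 30.98 deg


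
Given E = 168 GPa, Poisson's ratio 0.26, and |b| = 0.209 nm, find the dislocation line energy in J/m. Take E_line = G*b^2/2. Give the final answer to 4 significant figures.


Step 1: G = E / (2*(1+nu))
G = 168 / (2*(1+0.26)) = 66.6667 GPa = 6.66667e+10 Pa
Step 2: E_line = G*b^2/2
b = 0.209 nm = 2.09e-10 m
E_line = 0.5 * 6.66667e+10 * (2.09e-10)^2 = 1.456e-09 J/m


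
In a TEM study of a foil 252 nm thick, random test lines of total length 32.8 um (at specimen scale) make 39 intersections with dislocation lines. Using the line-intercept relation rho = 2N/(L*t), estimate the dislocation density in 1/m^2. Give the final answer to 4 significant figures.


rho = 2N / (L * t)
L = 32.8 um = 3.28e-05 m, t = 252 nm = 2.52e-07 m
rho = 2 * 39 / (3.28e-05 * 2.52e-07)
rho = 9.437e+12 1/m^2


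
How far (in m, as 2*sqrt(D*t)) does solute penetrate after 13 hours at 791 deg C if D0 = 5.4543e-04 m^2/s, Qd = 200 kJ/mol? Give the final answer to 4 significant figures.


Step 1: D = D0 * exp(-Qd/(R*T))
T = 1064.15 K
D = 5.4543e-04 * exp(-200e3 / (8.314 * 1064.15)) = 8.30285e-14 m^2/s
Step 2: L = 2*sqrt(D*t)
t = 13 h = 46800 s
L = 2*sqrt(8.30285e-14 * 46800) = 1.247e-04 m


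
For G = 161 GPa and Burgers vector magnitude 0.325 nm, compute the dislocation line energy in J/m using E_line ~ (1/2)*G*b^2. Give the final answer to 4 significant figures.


E = G*b^2/2
b = 0.325 nm = 3.25e-10 m
G = 161 GPa = 1.61e+11 Pa
E = 0.5 * 1.61e+11 * (3.25e-10)^2
E = 8.503e-09 J/m


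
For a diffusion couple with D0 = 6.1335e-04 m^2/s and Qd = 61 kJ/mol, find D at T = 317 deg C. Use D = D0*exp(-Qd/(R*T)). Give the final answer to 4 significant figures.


D = D0 * exp(-Qd / (R*T))
T = 590.15 K
D = 6.1335e-04 * exp(-61e3 / (8.314 * 590.15))
D = 2.445e-09 m^2/s


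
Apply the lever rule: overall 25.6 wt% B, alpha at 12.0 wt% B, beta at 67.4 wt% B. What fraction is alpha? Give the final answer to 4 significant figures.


f_alpha = (C_beta - C0) / (C_beta - C_alpha)
f_alpha = (67.4 - 25.6) / (67.4 - 12.0)
f_alpha = 0.7545


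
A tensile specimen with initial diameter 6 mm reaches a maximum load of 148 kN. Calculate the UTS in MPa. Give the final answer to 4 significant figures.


A0 = pi*(d/2)^2 = pi*(6/2)^2 = 28.2743 mm^2
UTS = F_max / A0 = 148*1000 / 28.2743
UTS = 5234 MPa


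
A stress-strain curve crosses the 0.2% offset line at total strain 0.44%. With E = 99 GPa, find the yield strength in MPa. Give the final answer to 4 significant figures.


Offset strain = 0.002
Elastic strain at yield = total_strain - offset = 4.4e-03 - 0.002 = 2.4e-03
sigma_y = E * elastic_strain = 99000 * 2.4e-03
sigma_y = 237.6 MPa


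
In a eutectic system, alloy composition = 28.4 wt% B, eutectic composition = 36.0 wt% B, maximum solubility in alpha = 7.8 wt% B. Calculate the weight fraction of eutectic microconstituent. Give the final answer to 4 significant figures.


f_primary = (C_e - C0) / (C_e - C_alpha_max)
f_primary = (36.0 - 28.4) / (36.0 - 7.8)
f_primary = 0.269504
f_eutectic = 1 - 0.269504 = 0.7305


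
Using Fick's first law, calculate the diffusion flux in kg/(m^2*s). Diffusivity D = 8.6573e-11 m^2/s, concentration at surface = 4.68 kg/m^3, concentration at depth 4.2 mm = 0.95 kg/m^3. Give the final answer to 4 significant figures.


J = -D * (dC/dx) = D * (C1 - C2) / dx
J = 8.6573e-11 * (4.68 - 0.95) / 4.2e-03
J = 7.689e-08 kg/(m^2*s)


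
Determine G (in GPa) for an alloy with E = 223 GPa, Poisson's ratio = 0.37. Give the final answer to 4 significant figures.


G = E / (2*(1+nu))
G = 223 / (2*(1+0.37))
G = 81.39 GPa


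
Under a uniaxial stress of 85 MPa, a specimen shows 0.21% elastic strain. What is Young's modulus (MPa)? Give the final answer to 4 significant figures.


E = sigma / epsilon
epsilon = 0.21% = 2.1e-03
E = 85 / 2.1e-03
E = 40480 MPa


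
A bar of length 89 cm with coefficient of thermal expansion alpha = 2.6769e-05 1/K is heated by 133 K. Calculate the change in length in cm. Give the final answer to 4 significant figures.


dL = L0 * alpha * dT
dL = 89 * 2.6769e-05 * 133
dL = 0.3169 cm


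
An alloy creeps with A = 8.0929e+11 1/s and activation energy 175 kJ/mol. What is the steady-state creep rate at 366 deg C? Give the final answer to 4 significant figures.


rate = A * exp(-Q / (R*T))
T = 366 + 273.15 = 639.15 K
rate = 8.0929e+11 * exp(-175e3 / (8.314 * 639.15))
rate = 4.034e-03 1/s


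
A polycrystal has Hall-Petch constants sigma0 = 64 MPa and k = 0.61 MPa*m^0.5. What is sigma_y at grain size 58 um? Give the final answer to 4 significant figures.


sigma_y = sigma0 + k / sqrt(d)
d = 58 um = 5.8e-05 m
sigma_y = 64 + 0.61 / sqrt(5.8e-05)
sigma_y = 144.1 MPa


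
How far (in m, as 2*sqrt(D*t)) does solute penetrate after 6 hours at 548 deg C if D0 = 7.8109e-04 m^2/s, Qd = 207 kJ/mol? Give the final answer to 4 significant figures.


Step 1: D = D0 * exp(-Qd/(R*T))
T = 821.15 K
D = 7.8109e-04 * exp(-207e3 / (8.314 * 821.15)) = 5.30433e-17 m^2/s
Step 2: L = 2*sqrt(D*t)
t = 6 h = 21600 s
L = 2*sqrt(5.30433e-17 * 21600) = 2.141e-06 m


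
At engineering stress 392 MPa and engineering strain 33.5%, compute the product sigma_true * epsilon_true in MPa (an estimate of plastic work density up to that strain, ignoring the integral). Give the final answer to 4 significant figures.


sigma_true = sigma_eng * (1 + epsilon_eng)
sigma_true = 392 * (1 + 0.335) = 523.32 MPa
epsilon_true = ln(1 + epsilon_eng)
epsilon_true = ln(1 + 0.335) = 0.288931
sigma_true * epsilon_true = 523.32 * 0.288931 = 151.2 MPa


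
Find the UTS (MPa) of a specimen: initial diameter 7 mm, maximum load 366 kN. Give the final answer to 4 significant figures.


A0 = pi*(d/2)^2 = pi*(7/2)^2 = 38.4845 mm^2
UTS = F_max / A0 = 366*1000 / 38.4845
UTS = 9510 MPa


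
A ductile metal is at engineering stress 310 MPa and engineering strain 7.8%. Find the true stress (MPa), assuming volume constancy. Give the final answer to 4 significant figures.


sigma_true = sigma_eng * (1 + epsilon_eng)
sigma_true = 310 * (1 + 0.078)
sigma_true = 334.2 MPa


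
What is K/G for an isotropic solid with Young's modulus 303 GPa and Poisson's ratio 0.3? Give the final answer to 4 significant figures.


G = E / (2*(1+nu))
G = 303 / (2*(1+0.3)) = 116.538 GPa
K = E / (3*(1-2*nu))
K = 303 / (3*(1-2*0.3)) = 252.5 GPa
K/G = 252.5 / 116.538 = 2.167


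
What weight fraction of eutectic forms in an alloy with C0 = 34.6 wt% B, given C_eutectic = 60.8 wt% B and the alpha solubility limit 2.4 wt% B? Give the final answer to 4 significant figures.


f_primary = (C_e - C0) / (C_e - C_alpha_max)
f_primary = (60.8 - 34.6) / (60.8 - 2.4)
f_primary = 0.44863
f_eutectic = 1 - 0.44863 = 0.5514


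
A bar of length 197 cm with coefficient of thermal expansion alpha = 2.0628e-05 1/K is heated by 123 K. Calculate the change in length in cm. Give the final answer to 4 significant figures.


dL = L0 * alpha * dT
dL = 197 * 2.0628e-05 * 123
dL = 0.4998 cm


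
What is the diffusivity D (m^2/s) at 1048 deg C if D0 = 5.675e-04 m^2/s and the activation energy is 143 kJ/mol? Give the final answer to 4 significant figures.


D = D0 * exp(-Qd / (R*T))
T = 1321.15 K
D = 5.675e-04 * exp(-143e3 / (8.314 * 1321.15))
D = 1.259e-09 m^2/s


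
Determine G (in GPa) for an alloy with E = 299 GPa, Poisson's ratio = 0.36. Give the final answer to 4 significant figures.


G = E / (2*(1+nu))
G = 299 / (2*(1+0.36))
G = 109.9 GPa


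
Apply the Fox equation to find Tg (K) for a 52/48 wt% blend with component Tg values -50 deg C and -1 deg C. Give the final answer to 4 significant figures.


1/Tg = w1/Tg1 + w2/Tg2 (in Kelvin)
Tg1 = 223.15 K, Tg2 = 272.15 K
1/Tg = 0.52/223.15 + 0.48/272.15
Tg = 244.3 K


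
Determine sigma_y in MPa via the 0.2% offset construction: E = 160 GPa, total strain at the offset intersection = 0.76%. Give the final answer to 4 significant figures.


Offset strain = 0.002
Elastic strain at yield = total_strain - offset = 7.6e-03 - 0.002 = 5.6e-03
sigma_y = E * elastic_strain = 160000 * 5.6e-03
sigma_y = 896 MPa


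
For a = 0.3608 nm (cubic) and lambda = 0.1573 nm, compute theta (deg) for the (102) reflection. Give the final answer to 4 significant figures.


d = a / sqrt(h^2+k^2+l^2)
d = 0.3608 / sqrt(5) = 0.161355 nm
lambda = 2*d*sin(theta)  =>  sin(theta) = lambda / (2*d)
sin(theta) = 0.1573 / (2 * 0.161355) = 0.487436
theta = 29.17 deg


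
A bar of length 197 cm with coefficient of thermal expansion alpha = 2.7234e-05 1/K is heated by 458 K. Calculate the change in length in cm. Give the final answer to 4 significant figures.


dL = L0 * alpha * dT
dL = 197 * 2.7234e-05 * 458
dL = 2.457 cm


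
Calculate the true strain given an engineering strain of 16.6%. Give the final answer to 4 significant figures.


epsilon_true = ln(1 + epsilon_eng)
epsilon_true = ln(1 + 0.166)
epsilon_true = 0.1536


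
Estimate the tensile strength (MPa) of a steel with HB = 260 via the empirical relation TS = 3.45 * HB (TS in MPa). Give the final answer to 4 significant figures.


TS (MPa) = 3.45 * HB
TS = 3.45 * 260
TS = 897 MPa


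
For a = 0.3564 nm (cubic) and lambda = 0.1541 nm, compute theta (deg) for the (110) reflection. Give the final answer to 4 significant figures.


d = a / sqrt(h^2+k^2+l^2)
d = 0.3564 / sqrt(2) = 0.252013 nm
lambda = 2*d*sin(theta)  =>  sin(theta) = lambda / (2*d)
sin(theta) = 0.1541 / (2 * 0.252013) = 0.305738
theta = 17.8 deg


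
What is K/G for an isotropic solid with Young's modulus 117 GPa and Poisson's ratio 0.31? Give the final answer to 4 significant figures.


G = E / (2*(1+nu))
G = 117 / (2*(1+0.31)) = 44.6565 GPa
K = E / (3*(1-2*nu))
K = 117 / (3*(1-2*0.31)) = 102.632 GPa
K/G = 102.632 / 44.6565 = 2.298


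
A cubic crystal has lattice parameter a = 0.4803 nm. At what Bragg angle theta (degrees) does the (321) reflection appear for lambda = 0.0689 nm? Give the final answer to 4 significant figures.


d = a / sqrt(h^2+k^2+l^2)
d = 0.4803 / sqrt(14) = 0.128366 nm
lambda = 2*d*sin(theta)  =>  sin(theta) = lambda / (2*d)
sin(theta) = 0.0689 / (2 * 0.128366) = 0.268374
theta = 15.57 deg


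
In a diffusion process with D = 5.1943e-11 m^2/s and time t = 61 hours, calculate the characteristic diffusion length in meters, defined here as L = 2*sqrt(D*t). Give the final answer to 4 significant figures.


t = 61 hr = 219600 s
Diffusion length = 2*sqrt(D*t)
= 2*sqrt(5.1943e-11 * 219600)
= 6.755e-03 m


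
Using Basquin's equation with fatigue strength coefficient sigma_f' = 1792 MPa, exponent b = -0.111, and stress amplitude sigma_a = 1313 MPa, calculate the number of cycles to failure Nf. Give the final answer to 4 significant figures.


sigma_a = sigma_f' * (2*Nf)^b
2*Nf = (sigma_a / sigma_f')^(1/b)
2*Nf = (1313 / 1792)^(1/-0.111)
2*Nf = 16.4769
Nf = 8.238 cycles


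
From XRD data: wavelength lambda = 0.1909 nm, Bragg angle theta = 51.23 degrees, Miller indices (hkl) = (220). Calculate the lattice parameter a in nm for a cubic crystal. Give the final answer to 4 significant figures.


d = lambda / (2*sin(theta))
d = 0.1909 / (2*sin(51.23 deg))
d = 0.122424 nm
a = d * sqrt(h^2+k^2+l^2) = 0.122424 * sqrt(8)
a = 0.3463 nm


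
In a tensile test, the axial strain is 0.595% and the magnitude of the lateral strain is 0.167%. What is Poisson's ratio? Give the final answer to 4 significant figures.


nu = -epsilon_lat / epsilon_axial
Lateral strain is contraction (negative), so using magnitudes:
nu = 0.167 / 0.595
nu = 0.2807


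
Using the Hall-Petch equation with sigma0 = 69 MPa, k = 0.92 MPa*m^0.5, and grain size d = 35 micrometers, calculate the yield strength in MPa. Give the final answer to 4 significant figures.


sigma_y = sigma0 + k / sqrt(d)
d = 35 um = 3.5e-05 m
sigma_y = 69 + 0.92 / sqrt(3.5e-05)
sigma_y = 224.5 MPa


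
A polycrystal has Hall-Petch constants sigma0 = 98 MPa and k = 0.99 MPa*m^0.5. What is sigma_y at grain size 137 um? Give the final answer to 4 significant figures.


sigma_y = sigma0 + k / sqrt(d)
d = 137 um = 1.37e-04 m
sigma_y = 98 + 0.99 / sqrt(1.37e-04)
sigma_y = 182.6 MPa


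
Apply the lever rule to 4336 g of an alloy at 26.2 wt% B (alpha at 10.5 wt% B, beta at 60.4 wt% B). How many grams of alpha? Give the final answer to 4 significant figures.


f_alpha = (C_beta - C0) / (C_beta - C_alpha)
f_alpha = (60.4 - 26.2) / (60.4 - 10.5) = 0.685371
m_alpha = f_alpha * m_total = 0.685371 * 4336 = 2972 g


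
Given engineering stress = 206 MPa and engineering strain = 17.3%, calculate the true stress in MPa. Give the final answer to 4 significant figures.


sigma_true = sigma_eng * (1 + epsilon_eng)
sigma_true = 206 * (1 + 0.173)
sigma_true = 241.6 MPa


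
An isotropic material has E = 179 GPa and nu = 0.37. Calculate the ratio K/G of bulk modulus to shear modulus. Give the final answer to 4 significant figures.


G = E / (2*(1+nu))
G = 179 / (2*(1+0.37)) = 65.3285 GPa
K = E / (3*(1-2*nu))
K = 179 / (3*(1-2*0.37)) = 229.487 GPa
K/G = 229.487 / 65.3285 = 3.513


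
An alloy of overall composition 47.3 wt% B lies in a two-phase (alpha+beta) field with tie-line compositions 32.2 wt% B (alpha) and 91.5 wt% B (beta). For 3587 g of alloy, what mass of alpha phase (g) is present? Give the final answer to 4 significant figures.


f_alpha = (C_beta - C0) / (C_beta - C_alpha)
f_alpha = (91.5 - 47.3) / (91.5 - 32.2) = 0.745363
m_alpha = f_alpha * m_total = 0.745363 * 3587 = 2674 g


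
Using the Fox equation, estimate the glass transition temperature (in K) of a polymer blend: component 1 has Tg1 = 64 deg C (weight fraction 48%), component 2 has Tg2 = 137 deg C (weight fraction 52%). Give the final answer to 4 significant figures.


1/Tg = w1/Tg1 + w2/Tg2 (in Kelvin)
Tg1 = 337.15 K, Tg2 = 410.15 K
1/Tg = 0.48/337.15 + 0.52/410.15
Tg = 371.5 K


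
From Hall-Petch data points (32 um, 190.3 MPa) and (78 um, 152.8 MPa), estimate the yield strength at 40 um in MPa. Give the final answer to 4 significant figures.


sigma_y = sigma0 + k / sqrt(d)
1/sqrt(d1) = 1/sqrt(3.2e-05) = 176.777;  1/sqrt(d2) = 113.228
k = (sigma1 - sigma2) / (1/sqrt(d1) - 1/sqrt(d2)) = (190.3 - 152.8) / (176.777 - 113.228) = 0.590096 MPa*m^0.5
sigma0 = sigma1 - k/sqrt(d1) = 190.3 - 0.590096*176.777 = 85.9848 MPa
sigma_y(d3) = 85.9848 + 0.590096 / sqrt(4e-05) = 179.3 MPa


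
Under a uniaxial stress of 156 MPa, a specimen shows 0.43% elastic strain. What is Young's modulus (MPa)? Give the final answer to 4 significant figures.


E = sigma / epsilon
epsilon = 0.43% = 4.3e-03
E = 156 / 4.3e-03
E = 36280 MPa


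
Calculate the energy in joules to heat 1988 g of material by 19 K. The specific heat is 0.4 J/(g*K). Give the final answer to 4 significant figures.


Q = m * cp * dT
Q = 1988 * 0.4 * 19
Q = 15110 J


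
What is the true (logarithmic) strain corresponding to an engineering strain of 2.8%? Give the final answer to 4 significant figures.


epsilon_true = ln(1 + epsilon_eng)
epsilon_true = ln(1 + 0.028)
epsilon_true = 0.02762


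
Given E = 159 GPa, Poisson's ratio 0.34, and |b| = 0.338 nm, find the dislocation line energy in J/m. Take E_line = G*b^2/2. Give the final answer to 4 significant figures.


Step 1: G = E / (2*(1+nu))
G = 159 / (2*(1+0.34)) = 59.3284 GPa = 5.93284e+10 Pa
Step 2: E_line = G*b^2/2
b = 0.338 nm = 3.38e-10 m
E_line = 0.5 * 5.93284e+10 * (3.38e-10)^2 = 3.389e-09 J/m


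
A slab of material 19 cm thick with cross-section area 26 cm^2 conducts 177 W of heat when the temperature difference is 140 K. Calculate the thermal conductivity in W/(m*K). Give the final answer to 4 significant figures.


k = Q*L / (A*dT)
L = 0.19 m, A = 2.6e-03 m^2
k = 177 * 0.19 / (2.6e-03 * 140)
k = 92.39 W/(m*K)


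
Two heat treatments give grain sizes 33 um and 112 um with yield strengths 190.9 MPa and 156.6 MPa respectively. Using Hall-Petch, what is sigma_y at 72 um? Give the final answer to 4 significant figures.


sigma_y = sigma0 + k / sqrt(d)
1/sqrt(d1) = 1/sqrt(3.3e-05) = 174.078;  1/sqrt(d2) = 94.4911
k = (sigma1 - sigma2) / (1/sqrt(d1) - 1/sqrt(d2)) = (190.9 - 156.6) / (174.078 - 94.4911) = 0.430977 MPa*m^0.5
sigma0 = sigma1 - k/sqrt(d1) = 190.9 - 0.430977*174.078 = 115.876 MPa
sigma_y(d3) = 115.876 + 0.430977 / sqrt(7.2e-05) = 166.7 MPa


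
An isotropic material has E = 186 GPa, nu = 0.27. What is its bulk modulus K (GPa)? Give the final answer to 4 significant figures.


K = E / (3*(1-2*nu))
K = 186 / (3*(1-2*0.27))
K = 134.8 GPa


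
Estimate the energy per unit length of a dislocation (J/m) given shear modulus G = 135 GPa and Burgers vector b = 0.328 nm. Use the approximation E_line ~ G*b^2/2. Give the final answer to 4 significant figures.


E = G*b^2/2
b = 0.328 nm = 3.28e-10 m
G = 135 GPa = 1.35e+11 Pa
E = 0.5 * 1.35e+11 * (3.28e-10)^2
E = 7.262e-09 J/m


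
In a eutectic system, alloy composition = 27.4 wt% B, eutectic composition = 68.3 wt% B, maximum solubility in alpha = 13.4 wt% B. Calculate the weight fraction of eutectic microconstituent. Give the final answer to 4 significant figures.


f_primary = (C_e - C0) / (C_e - C_alpha_max)
f_primary = (68.3 - 27.4) / (68.3 - 13.4)
f_primary = 0.744991
f_eutectic = 1 - 0.744991 = 0.255


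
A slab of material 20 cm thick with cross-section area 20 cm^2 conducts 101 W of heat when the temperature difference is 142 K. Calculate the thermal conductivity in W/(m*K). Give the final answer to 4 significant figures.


k = Q*L / (A*dT)
L = 0.2 m, A = 2e-03 m^2
k = 101 * 0.2 / (2e-03 * 142)
k = 71.13 W/(m*K)


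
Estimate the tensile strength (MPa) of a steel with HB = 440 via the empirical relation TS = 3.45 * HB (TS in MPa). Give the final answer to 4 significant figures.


TS (MPa) = 3.45 * HB
TS = 3.45 * 440
TS = 1518 MPa


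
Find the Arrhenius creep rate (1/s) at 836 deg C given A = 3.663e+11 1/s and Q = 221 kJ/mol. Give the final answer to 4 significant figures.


rate = A * exp(-Q / (R*T))
T = 836 + 273.15 = 1109.15 K
rate = 3.663e+11 * exp(-221e3 / (8.314 * 1109.15))
rate = 14.31 1/s


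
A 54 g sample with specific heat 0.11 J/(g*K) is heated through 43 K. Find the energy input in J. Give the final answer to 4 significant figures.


Q = m * cp * dT
Q = 54 * 0.11 * 43
Q = 255.4 J


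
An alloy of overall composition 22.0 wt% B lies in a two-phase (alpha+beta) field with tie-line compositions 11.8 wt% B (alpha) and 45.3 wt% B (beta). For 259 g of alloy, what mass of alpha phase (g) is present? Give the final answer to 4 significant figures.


f_alpha = (C_beta - C0) / (C_beta - C_alpha)
f_alpha = (45.3 - 22.0) / (45.3 - 11.8) = 0.695522
m_alpha = f_alpha * m_total = 0.695522 * 259 = 180.1 g


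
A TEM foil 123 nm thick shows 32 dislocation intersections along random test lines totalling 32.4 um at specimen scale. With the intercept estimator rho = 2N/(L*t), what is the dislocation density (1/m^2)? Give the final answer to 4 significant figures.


rho = 2N / (L * t)
L = 32.4 um = 3.24e-05 m, t = 123 nm = 1.23e-07 m
rho = 2 * 32 / (3.24e-05 * 1.23e-07)
rho = 1.606e+13 1/m^2


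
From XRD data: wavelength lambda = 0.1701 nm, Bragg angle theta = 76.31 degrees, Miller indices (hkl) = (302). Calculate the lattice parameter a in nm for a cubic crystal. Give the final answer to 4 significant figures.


d = lambda / (2*sin(theta))
d = 0.1701 / (2*sin(76.31 deg))
d = 0.0875369 nm
a = d * sqrt(h^2+k^2+l^2) = 0.0875369 * sqrt(13)
a = 0.3156 nm


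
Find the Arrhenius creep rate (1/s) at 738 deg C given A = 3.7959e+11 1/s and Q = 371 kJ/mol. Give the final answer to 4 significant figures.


rate = A * exp(-Q / (R*T))
T = 738 + 273.15 = 1011.15 K
rate = 3.7959e+11 * exp(-371e3 / (8.314 * 1011.15))
rate = 2.59e-08 1/s


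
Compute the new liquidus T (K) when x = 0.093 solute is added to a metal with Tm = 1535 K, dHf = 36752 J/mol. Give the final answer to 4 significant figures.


dT = R*Tm^2*x / dHf
dT = 8.314 * 1535^2 * 0.093 / 36752
dT = 49.5711 K
T_new = 1535 - 49.5711 = 1485 K


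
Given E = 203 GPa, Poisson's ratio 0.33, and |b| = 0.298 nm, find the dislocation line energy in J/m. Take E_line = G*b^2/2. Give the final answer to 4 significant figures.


Step 1: G = E / (2*(1+nu))
G = 203 / (2*(1+0.33)) = 76.3158 GPa = 7.63158e+10 Pa
Step 2: E_line = G*b^2/2
b = 0.298 nm = 2.98e-10 m
E_line = 0.5 * 7.63158e+10 * (2.98e-10)^2 = 3.389e-09 J/m


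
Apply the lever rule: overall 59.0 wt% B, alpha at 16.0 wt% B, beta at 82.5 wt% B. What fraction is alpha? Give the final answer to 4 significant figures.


f_alpha = (C_beta - C0) / (C_beta - C_alpha)
f_alpha = (82.5 - 59.0) / (82.5 - 16.0)
f_alpha = 0.3534


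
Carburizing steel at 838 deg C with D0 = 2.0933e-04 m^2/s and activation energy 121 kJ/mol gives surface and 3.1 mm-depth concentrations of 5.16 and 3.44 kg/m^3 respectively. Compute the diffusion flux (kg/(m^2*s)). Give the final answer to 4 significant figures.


Step 1: D = D0 * exp(-Qd/(R*T))
T = 838 + 273.15 = 1111.15 K
D = 2.0933e-04 * exp(-121e3 / (8.314 * 1111.15)) = 4.29015e-10 m^2/s
Step 2: J = D * (C1 - C2) / dx
J = 4.29015e-10 * (5.16 - 3.44) / 3.1e-03
J = 2.38e-07 kg/(m^2*s)


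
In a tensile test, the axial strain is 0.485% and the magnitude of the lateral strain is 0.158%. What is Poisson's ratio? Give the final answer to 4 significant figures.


nu = -epsilon_lat / epsilon_axial
Lateral strain is contraction (negative), so using magnitudes:
nu = 0.158 / 0.485
nu = 0.3258


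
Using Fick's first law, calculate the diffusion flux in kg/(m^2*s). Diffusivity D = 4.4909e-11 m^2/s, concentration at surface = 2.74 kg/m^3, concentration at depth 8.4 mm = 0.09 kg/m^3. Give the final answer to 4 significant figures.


J = -D * (dC/dx) = D * (C1 - C2) / dx
J = 4.4909e-11 * (2.74 - 0.09) / 8.4e-03
J = 1.417e-08 kg/(m^2*s)


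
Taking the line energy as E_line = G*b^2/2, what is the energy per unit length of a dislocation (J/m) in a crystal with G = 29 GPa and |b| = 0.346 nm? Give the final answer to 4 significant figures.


E = G*b^2/2
b = 0.346 nm = 3.46e-10 m
G = 29 GPa = 2.9e+10 Pa
E = 0.5 * 2.9e+10 * (3.46e-10)^2
E = 1.736e-09 J/m


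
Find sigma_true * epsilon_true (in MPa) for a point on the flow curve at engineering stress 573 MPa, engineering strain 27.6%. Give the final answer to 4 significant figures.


sigma_true = sigma_eng * (1 + epsilon_eng)
sigma_true = 573 * (1 + 0.276) = 731.148 MPa
epsilon_true = ln(1 + epsilon_eng)
epsilon_true = ln(1 + 0.276) = 0.24373
sigma_true * epsilon_true = 731.148 * 0.24373 = 178.2 MPa


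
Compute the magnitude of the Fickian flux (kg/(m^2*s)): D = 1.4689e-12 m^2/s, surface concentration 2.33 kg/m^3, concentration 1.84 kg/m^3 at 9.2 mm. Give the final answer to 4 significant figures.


J = -D * (dC/dx) = D * (C1 - C2) / dx
J = 1.4689e-12 * (2.33 - 1.84) / 9.2e-03
J = 7.823e-11 kg/(m^2*s)


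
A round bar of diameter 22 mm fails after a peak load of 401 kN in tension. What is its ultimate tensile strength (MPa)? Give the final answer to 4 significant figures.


A0 = pi*(d/2)^2 = pi*(22/2)^2 = 380.133 mm^2
UTS = F_max / A0 = 401*1000 / 380.133
UTS = 1055 MPa


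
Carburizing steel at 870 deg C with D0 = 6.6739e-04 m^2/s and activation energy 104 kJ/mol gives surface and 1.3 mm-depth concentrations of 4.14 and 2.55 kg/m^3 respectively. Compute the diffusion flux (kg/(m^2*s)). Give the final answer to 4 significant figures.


Step 1: D = D0 * exp(-Qd/(R*T))
T = 870 + 273.15 = 1143.15 K
D = 6.6739e-04 * exp(-104e3 / (8.314 * 1143.15)) = 1.18052e-08 m^2/s
Step 2: J = D * (C1 - C2) / dx
J = 1.18052e-08 * (4.14 - 2.55) / 1.3e-03
J = 1.444e-05 kg/(m^2*s)


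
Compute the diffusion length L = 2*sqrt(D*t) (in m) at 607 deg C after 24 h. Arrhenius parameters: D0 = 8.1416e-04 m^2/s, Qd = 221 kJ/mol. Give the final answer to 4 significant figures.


Step 1: D = D0 * exp(-Qd/(R*T))
T = 880.15 K
D = 8.1416e-04 * exp(-221e3 / (8.314 * 880.15)) = 6.22951e-17 m^2/s
Step 2: L = 2*sqrt(D*t)
t = 24 h = 86400 s
L = 2*sqrt(6.22951e-17 * 86400) = 4.64e-06 m


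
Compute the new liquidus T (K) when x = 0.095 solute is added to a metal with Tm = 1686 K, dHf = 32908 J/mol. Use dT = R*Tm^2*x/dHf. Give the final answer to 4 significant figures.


dT = R*Tm^2*x / dHf
dT = 8.314 * 1686^2 * 0.095 / 32908
dT = 68.2256 K
T_new = 1686 - 68.2256 = 1618 K


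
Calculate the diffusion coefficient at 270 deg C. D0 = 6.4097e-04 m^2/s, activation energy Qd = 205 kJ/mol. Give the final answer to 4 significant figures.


D = D0 * exp(-Qd / (R*T))
T = 543.15 K
D = 6.4097e-04 * exp(-205e3 / (8.314 * 543.15))
D = 1.234e-23 m^2/s


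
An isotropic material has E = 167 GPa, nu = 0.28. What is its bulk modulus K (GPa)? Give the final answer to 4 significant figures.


K = E / (3*(1-2*nu))
K = 167 / (3*(1-2*0.28))
K = 126.5 GPa


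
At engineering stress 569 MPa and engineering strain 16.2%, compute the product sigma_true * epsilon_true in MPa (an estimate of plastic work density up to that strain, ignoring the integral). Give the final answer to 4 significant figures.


sigma_true = sigma_eng * (1 + epsilon_eng)
sigma_true = 569 * (1 + 0.162) = 661.178 MPa
epsilon_true = ln(1 + epsilon_eng)
epsilon_true = ln(1 + 0.162) = 0.150143
sigma_true * epsilon_true = 661.178 * 0.150143 = 99.27 MPa


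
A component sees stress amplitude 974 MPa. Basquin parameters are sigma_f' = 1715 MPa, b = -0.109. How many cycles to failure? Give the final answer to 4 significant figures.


sigma_a = sigma_f' * (2*Nf)^b
2*Nf = (sigma_a / sigma_f')^(1/b)
2*Nf = (974 / 1715)^(1/-0.109)
2*Nf = 179.546
Nf = 89.77 cycles


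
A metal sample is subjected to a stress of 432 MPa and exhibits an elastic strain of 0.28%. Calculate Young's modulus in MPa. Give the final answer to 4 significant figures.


E = sigma / epsilon
epsilon = 0.28% = 2.8e-03
E = 432 / 2.8e-03
E = 154300 MPa


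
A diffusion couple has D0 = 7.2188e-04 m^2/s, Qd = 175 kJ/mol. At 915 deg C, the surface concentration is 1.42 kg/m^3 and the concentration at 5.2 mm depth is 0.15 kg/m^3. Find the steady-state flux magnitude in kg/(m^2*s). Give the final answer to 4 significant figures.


Step 1: D = D0 * exp(-Qd/(R*T))
T = 915 + 273.15 = 1188.15 K
D = 7.2188e-04 * exp(-175e3 / (8.314 * 1188.15)) = 1.46104e-11 m^2/s
Step 2: J = D * (C1 - C2) / dx
J = 1.46104e-11 * (1.42 - 0.15) / 5.2e-03
J = 3.568e-09 kg/(m^2*s)


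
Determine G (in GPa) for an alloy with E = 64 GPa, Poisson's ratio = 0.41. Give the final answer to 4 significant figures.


G = E / (2*(1+nu))
G = 64 / (2*(1+0.41))
G = 22.7 GPa


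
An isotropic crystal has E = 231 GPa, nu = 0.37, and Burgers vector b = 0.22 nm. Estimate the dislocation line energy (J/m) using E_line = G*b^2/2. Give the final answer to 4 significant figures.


Step 1: G = E / (2*(1+nu))
G = 231 / (2*(1+0.37)) = 84.3066 GPa = 8.43066e+10 Pa
Step 2: E_line = G*b^2/2
b = 0.22 nm = 2.2e-10 m
E_line = 0.5 * 8.43066e+10 * (2.2e-10)^2 = 2.04e-09 J/m


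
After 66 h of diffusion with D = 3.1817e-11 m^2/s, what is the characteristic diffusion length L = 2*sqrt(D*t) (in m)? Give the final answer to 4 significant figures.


t = 66 hr = 237600 s
Diffusion length = 2*sqrt(D*t)
= 2*sqrt(3.1817e-11 * 237600)
= 5.499e-03 m


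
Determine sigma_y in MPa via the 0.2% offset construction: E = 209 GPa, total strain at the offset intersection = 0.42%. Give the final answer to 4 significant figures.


Offset strain = 0.002
Elastic strain at yield = total_strain - offset = 4.2e-03 - 0.002 = 2.2e-03
sigma_y = E * elastic_strain = 209000 * 2.2e-03
sigma_y = 459.8 MPa


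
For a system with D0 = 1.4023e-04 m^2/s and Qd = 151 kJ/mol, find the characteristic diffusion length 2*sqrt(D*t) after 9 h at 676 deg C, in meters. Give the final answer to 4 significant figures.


Step 1: D = D0 * exp(-Qd/(R*T))
T = 949.15 K
D = 1.4023e-04 * exp(-151e3 / (8.314 * 949.15)) = 6.86352e-13 m^2/s
Step 2: L = 2*sqrt(D*t)
t = 9 h = 32400 s
L = 2*sqrt(6.86352e-13 * 32400) = 2.982e-04 m
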